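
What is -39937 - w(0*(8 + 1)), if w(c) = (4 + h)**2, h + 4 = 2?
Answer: -39941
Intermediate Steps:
h = -2 (h = -4 + 2 = -2)
w(c) = 4 (w(c) = (4 - 2)**2 = 2**2 = 4)
-39937 - w(0*(8 + 1)) = -39937 - 1*4 = -39937 - 4 = -39941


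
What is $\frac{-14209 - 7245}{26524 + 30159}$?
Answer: $- \frac{21454}{56683} \approx -0.37849$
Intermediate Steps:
$\frac{-14209 - 7245}{26524 + 30159} = - \frac{21454}{56683}$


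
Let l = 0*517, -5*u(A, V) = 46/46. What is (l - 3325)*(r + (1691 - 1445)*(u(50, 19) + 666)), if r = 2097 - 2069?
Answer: -544684210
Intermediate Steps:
u(A, V) = -1/5 (u(A, V) = -46/(5*46) = -1/5*1 = -1/5)
r = 28
l = 0
(l - 3325)*(r + (1691 - 1445)*(u(50, 19) + 666)) = (0 - 3325)*(28 + (1691 - 1445)*(-1/5 + 666)) = -3325*(28 + 246*(3329/5)) = -3325*(28 + 818934/5) = -3325*819074/5 = -544684210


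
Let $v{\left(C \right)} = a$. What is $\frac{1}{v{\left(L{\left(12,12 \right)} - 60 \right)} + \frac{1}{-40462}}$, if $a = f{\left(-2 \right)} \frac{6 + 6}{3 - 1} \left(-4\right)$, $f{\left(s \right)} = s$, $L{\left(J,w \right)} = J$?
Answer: $\frac{40462}{1942175} \approx 0.020833$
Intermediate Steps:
$a = 48$ ($a = - 2 \frac{6 + 6}{3 - 1} \left(-4\right) = - 2 \cdot \frac{12}{2} \left(-4\right) = - 2 \cdot 12 \cdot \frac{1}{2} \left(-4\right) = \left(-2\right) 6 \left(-4\right) = \left(-12\right) \left(-4\right) = 48$)
$v{\left(C \right)} = 48$
$\frac{1}{v{\left(L{\left(12,12 \right)} - 60 \right)} + \frac{1}{-40462}} = \frac{1}{48 + \frac{1}{-40462}} = \frac{1}{48 - \frac{1}{40462}} = \frac{1}{\frac{1942175}{40462}} = \frac{40462}{1942175}$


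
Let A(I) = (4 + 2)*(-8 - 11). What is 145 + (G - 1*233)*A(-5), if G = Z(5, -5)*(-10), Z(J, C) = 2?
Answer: 28987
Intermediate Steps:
A(I) = -114 (A(I) = 6*(-19) = -114)
G = -20 (G = 2*(-10) = -20)
145 + (G - 1*233)*A(-5) = 145 + (-20 - 1*233)*(-114) = 145 + (-20 - 233)*(-114) = 145 - 253*(-114) = 145 + 28842 = 28987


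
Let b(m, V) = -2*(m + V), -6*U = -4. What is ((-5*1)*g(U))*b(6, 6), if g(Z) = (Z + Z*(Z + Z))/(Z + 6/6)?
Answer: 112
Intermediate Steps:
U = ⅔ (U = -⅙*(-4) = ⅔ ≈ 0.66667)
b(m, V) = -2*V - 2*m (b(m, V) = -2*(V + m) = -2*V - 2*m)
g(Z) = (Z + 2*Z²)/(1 + Z) (g(Z) = (Z + Z*(2*Z))/(Z + 6*(⅙)) = (Z + 2*Z²)/(Z + 1) = (Z + 2*Z²)/(1 + Z))
((-5*1)*g(U))*b(6, 6) = ((-5*1)*(2*(1 + 2*(⅔))/(3*(1 + ⅔))))*(-2*6 - 2*6) = (-10*(1 + 4/3)/(3*5/3))*(-12 - 12) = -10*3*7/(3*5*3)*(-24) = -5*14/15*(-24) = -14/3*(-24) = 112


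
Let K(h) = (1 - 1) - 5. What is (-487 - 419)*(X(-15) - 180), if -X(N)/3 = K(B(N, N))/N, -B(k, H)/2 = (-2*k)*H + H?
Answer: 163986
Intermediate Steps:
B(k, H) = -2*H + 4*H*k (B(k, H) = -2*((-2*k)*H + H) = -2*(-2*H*k + H) = -2*(H - 2*H*k) = -2*H + 4*H*k)
K(h) = -5 (K(h) = 0 - 5 = -5)
X(N) = 15/N (X(N) = -(-15)/N = 15/N)
(-487 - 419)*(X(-15) - 180) = (-487 - 419)*(15/(-15) - 180) = -906*(15*(-1/15) - 180) = -906*(-1 - 180) = -906*(-181) = 163986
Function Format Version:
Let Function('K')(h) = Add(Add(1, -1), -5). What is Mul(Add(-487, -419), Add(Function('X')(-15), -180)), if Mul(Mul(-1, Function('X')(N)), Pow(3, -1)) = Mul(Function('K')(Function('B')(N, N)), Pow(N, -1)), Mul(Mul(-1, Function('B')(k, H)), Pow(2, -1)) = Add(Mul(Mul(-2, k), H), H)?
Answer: 163986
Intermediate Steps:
Function('B')(k, H) = Add(Mul(-2, H), Mul(4, H, k)) (Function('B')(k, H) = Mul(-2, Add(Mul(Mul(-2, k), H), H)) = Mul(-2, Add(Mul(-2, H, k), H)) = Mul(-2, Add(H, Mul(-2, H, k))) = Add(Mul(-2, H), Mul(4, H, k)))
Function('K')(h) = -5 (Function('K')(h) = Add(0, -5) = -5)
Function('X')(N) = Mul(15, Pow(N, -1)) (Function('X')(N) = Mul(-3, Mul(-5, Pow(N, -1))) = Mul(15, Pow(N, -1)))
Mul(Add(-487, -419), Add(Function('X')(-15), -180)) = Mul(Add(-487, -419), Add(Mul(15, Pow(-15, -1)), -180)) = Mul(-906, Add(Mul(15, Rational(-1, 15)), -180)) = Mul(-906, Add(-1, -180)) = Mul(-906, -181) = 163986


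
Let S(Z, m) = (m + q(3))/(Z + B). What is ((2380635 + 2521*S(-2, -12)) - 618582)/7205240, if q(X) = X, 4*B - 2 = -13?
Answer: 33569763/136899560 ≈ 0.24521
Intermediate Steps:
B = -11/4 (B = 1/2 + (1/4)*(-13) = 1/2 - 13/4 = -11/4 ≈ -2.7500)
S(Z, m) = (3 + m)/(-11/4 + Z) (S(Z, m) = (m + 3)/(Z - 11/4) = (3 + m)/(-11/4 + Z))
((2380635 + 2521*S(-2, -12)) - 618582)/7205240 = ((2380635 + 2521*(4*(3 - 12)/(-11 + 4*(-2)))) - 618582)/7205240 = ((2380635 + 2521*(4*(-9)/(-11 - 8))) - 618582)*(1/7205240) = ((2380635 + 2521*(4*(-9)/(-19))) - 618582)*(1/7205240) = ((2380635 + 2521*(4*(-1/19)*(-9))) - 618582)*(1/7205240) = ((2380635 + 2521*(36/19)) - 618582)*(1/7205240) = ((2380635 + 90756/19) - 618582)*(1/7205240) = (45322821/19 - 618582)*(1/7205240) = (33569763/19)*(1/7205240) = 33569763/136899560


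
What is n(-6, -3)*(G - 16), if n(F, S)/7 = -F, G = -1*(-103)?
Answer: 3654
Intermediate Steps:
G = 103
n(F, S) = -7*F (n(F, S) = 7*(-F) = -7*F)
n(-6, -3)*(G - 16) = (-7*(-6))*(103 - 16) = 42*87 = 3654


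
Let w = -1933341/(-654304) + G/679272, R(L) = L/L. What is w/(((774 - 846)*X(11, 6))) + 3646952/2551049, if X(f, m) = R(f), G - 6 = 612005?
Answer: 110563264985157973/80349074256616704 ≈ 1.3760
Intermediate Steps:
G = 612011 (G = 6 + 612005 = 612011)
R(L) = 1
X(f, m) = 1
w = 214213206637/55556298336 (w = -1933341/(-654304) + 612011/679272 = -1933341*(-1/654304) + 612011*(1/679272) = 1933341/654304 + 612011/679272 = 214213206637/55556298336 ≈ 3.8558)
w/(((774 - 846)*X(11, 6))) + 3646952/2551049 = 214213206637/(55556298336*(((774 - 846)*1))) + 3646952/2551049 = 214213206637/(55556298336*((-72*1))) + 3646952*(1/2551049) = (214213206637/55556298336)/(-72) + 3646952/2551049 = (214213206637/55556298336)*(-1/72) + 3646952/2551049 = -214213206637/4000053480192 + 3646952/2551049 = 110563264985157973/80349074256616704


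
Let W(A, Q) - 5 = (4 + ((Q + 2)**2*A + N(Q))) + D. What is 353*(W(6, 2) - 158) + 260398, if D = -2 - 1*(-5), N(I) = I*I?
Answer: 244160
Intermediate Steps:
N(I) = I**2
D = 3 (D = -2 + 5 = 3)
W(A, Q) = 12 + Q**2 + A*(2 + Q)**2 (W(A, Q) = 5 + ((4 + ((Q + 2)**2*A + Q**2)) + 3) = 5 + ((4 + ((2 + Q)**2*A + Q**2)) + 3) = 5 + ((4 + (A*(2 + Q)**2 + Q**2)) + 3) = 5 + ((4 + (Q**2 + A*(2 + Q)**2)) + 3) = 5 + ((4 + Q**2 + A*(2 + Q)**2) + 3) = 5 + (7 + Q**2 + A*(2 + Q)**2) = 12 + Q**2 + A*(2 + Q)**2)
353*(W(6, 2) - 158) + 260398 = 353*((12 + 2**2 + 6*(2 + 2)**2) - 158) + 260398 = 353*((12 + 4 + 6*4**2) - 158) + 260398 = 353*((12 + 4 + 6*16) - 158) + 260398 = 353*((12 + 4 + 96) - 158) + 260398 = 353*(112 - 158) + 260398 = 353*(-46) + 260398 = -16238 + 260398 = 244160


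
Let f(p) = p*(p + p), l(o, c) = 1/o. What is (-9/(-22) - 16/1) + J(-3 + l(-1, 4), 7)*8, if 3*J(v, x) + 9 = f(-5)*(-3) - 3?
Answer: -9847/22 ≈ -447.59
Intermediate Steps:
f(p) = 2*p**2 (f(p) = p*(2*p) = 2*p**2)
J(v, x) = -54 (J(v, x) = -3 + ((2*(-5)**2)*(-3) - 3)/3 = -3 + ((2*25)*(-3) - 3)/3 = -3 + (50*(-3) - 3)/3 = -3 + (-150 - 3)/3 = -3 + (1/3)*(-153) = -3 - 51 = -54)
(-9/(-22) - 16/1) + J(-3 + l(-1, 4), 7)*8 = (-9/(-22) - 16/1) - 54*8 = (-9*(-1/22) - 16*1) - 432 = (9/22 - 16) - 432 = -343/22 - 432 = -9847/22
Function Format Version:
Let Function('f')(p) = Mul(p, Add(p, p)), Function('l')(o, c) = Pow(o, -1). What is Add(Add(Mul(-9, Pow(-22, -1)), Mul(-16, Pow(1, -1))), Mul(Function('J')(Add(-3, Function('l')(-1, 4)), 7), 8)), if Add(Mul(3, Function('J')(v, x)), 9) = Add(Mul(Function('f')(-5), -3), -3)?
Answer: Rational(-9847, 22) ≈ -447.59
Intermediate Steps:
Function('f')(p) = Mul(2, Pow(p, 2)) (Function('f')(p) = Mul(p, Mul(2, p)) = Mul(2, Pow(p, 2)))
Function('J')(v, x) = -54 (Function('J')(v, x) = Add(-3, Mul(Rational(1, 3), Add(Mul(Mul(2, Pow(-5, 2)), -3), -3))) = Add(-3, Mul(Rational(1, 3), Add(Mul(Mul(2, 25), -3), -3))) = Add(-3, Mul(Rational(1, 3), Add(Mul(50, -3), -3))) = Add(-3, Mul(Rational(1, 3), Add(-150, -3))) = Add(-3, Mul(Rational(1, 3), -153)) = Add(-3, -51) = -54)
Add(Add(Mul(-9, Pow(-22, -1)), Mul(-16, Pow(1, -1))), Mul(Function('J')(Add(-3, Function('l')(-1, 4)), 7), 8)) = Add(Add(Mul(-9, Pow(-22, -1)), Mul(-16, Pow(1, -1))), Mul(-54, 8)) = Add(Add(Mul(-9, Rational(-1, 22)), Mul(-16, 1)), -432) = Add(Add(Rational(9, 22), -16), -432) = Add(Rational(-343, 22), -432) = Rational(-9847, 22)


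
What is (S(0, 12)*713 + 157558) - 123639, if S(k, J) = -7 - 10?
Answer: 21798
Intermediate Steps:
S(k, J) = -17
(S(0, 12)*713 + 157558) - 123639 = (-17*713 + 157558) - 123639 = (-12121 + 157558) - 123639 = 145437 - 123639 = 21798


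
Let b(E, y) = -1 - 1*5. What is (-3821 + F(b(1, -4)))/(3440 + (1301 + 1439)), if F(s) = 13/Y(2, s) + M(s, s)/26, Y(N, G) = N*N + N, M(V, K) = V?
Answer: -297887/482040 ≈ -0.61797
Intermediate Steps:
Y(N, G) = N + N² (Y(N, G) = N² + N = N + N²)
b(E, y) = -6 (b(E, y) = -1 - 5 = -6)
F(s) = 13/6 + s/26 (F(s) = 13/((2*(1 + 2))) + s/26 = 13/((2*3)) + s*(1/26) = 13/6 + s/26)
(-3821 + F(b(1, -4)))/(3440 + (1301 + 1439)) = (-3821 + (13/6 + (1/26)*(-6)))/(3440 + (1301 + 1439)) = (-3821 + (13/6 - 3/13))/(3440 + 2740) = (-3821 + 151/78)/6180 = -297887/78*1/6180 = -297887/482040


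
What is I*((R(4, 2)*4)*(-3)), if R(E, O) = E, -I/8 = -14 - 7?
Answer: -8064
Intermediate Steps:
I = 168 (I = -8*(-14 - 7) = -8*(-21) = 168)
I*((R(4, 2)*4)*(-3)) = 168*((4*4)*(-3)) = 168*(16*(-3)) = 168*(-48) = -8064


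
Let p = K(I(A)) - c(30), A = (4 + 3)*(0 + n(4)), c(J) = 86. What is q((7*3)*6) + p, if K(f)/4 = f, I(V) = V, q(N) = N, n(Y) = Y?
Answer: 152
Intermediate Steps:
A = 28 (A = (4 + 3)*(0 + 4) = 7*4 = 28)
K(f) = 4*f
p = 26 (p = 4*28 - 1*86 = 112 - 86 = 26)
q((7*3)*6) + p = (7*3)*6 + 26 = 21*6 + 26 = 126 + 26 = 152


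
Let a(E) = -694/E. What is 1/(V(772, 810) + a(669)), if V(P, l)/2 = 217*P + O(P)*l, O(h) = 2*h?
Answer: 669/1897502738 ≈ 3.5257e-7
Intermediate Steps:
V(P, l) = 434*P + 4*P*l (V(P, l) = 2*(217*P + (2*P)*l) = 2*(217*P + 2*P*l) = 434*P + 4*P*l)
1/(V(772, 810) + a(669)) = 1/(2*772*(217 + 2*810) - 694/669) = 1/(2*772*(217 + 1620) - 694*1/669) = 1/(2*772*1837 - 694/669) = 1/(2836328 - 694/669) = 1/(1897502738/669) = 669/1897502738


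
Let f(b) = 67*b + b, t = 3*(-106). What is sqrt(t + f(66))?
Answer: sqrt(4170) ≈ 64.576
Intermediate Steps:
t = -318
f(b) = 68*b
sqrt(t + f(66)) = sqrt(-318 + 68*66) = sqrt(-318 + 4488) = sqrt(4170)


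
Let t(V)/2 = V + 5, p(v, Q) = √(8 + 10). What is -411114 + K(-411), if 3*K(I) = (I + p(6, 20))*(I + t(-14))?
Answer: -352341 - 429*√2 ≈ -3.5295e+5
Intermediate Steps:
p(v, Q) = 3*√2 (p(v, Q) = √18 = 3*√2)
t(V) = 10 + 2*V (t(V) = 2*(V + 5) = 2*(5 + V) = 10 + 2*V)
K(I) = (-18 + I)*(I + 3*√2)/3 (K(I) = ((I + 3*√2)*(I + (10 + 2*(-14))))/3 = ((I + 3*√2)*(I + (10 - 28)))/3 = ((I + 3*√2)*(I - 18))/3 = ((I + 3*√2)*(-18 + I))/3 = ((-18 + I)*(I + 3*√2))/3 = (-18 + I)*(I + 3*√2)/3)
-411114 + K(-411) = -411114 + (-18*√2 - 6*(-411) + (⅓)*(-411)² - 411*√2) = -411114 + (-18*√2 + 2466 + (⅓)*168921 - 411*√2) = -411114 + (-18*√2 + 2466 + 56307 - 411*√2) = -411114 + (58773 - 429*√2) = -352341 - 429*√2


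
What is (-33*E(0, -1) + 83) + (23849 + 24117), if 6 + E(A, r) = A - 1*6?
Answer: 48445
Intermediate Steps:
E(A, r) = -12 + A (E(A, r) = -6 + (A - 1*6) = -6 + (A - 6) = -6 + (-6 + A) = -12 + A)
(-33*E(0, -1) + 83) + (23849 + 24117) = (-33*(-12 + 0) + 83) + (23849 + 24117) = (-33*(-12) + 83) + 47966 = (396 + 83) + 47966 = 479 + 47966 = 48445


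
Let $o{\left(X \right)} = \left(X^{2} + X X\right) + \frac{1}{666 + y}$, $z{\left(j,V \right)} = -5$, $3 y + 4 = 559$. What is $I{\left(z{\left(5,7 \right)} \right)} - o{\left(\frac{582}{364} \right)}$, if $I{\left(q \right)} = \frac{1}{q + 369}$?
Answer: $- \frac{144082745}{28188524} \approx -5.1114$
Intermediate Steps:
$y = 185$ ($y = - \frac{4}{3} + \frac{1}{3} \cdot 559 = - \frac{4}{3} + \frac{559}{3} = 185$)
$I{\left(q \right)} = \frac{1}{369 + q}$
$o{\left(X \right)} = \frac{1}{851} + 2 X^{2}$ ($o{\left(X \right)} = \left(X^{2} + X X\right) + \frac{1}{666 + 185} = \left(X^{2} + X^{2}\right) + \frac{1}{851} = 2 X^{2} + \frac{1}{851} = \frac{1}{851} + 2 X^{2}$)
$I{\left(z{\left(5,7 \right)} \right)} - o{\left(\frac{582}{364} \right)} = \frac{1}{369 - 5} - \left(\frac{1}{851} + 2 \left(\frac{582}{364}\right)^{2}\right) = \frac{1}{364} - \left(\frac{1}{851} + 2 \left(582 \cdot \frac{1}{364}\right)^{2}\right) = \frac{1}{364} - \left(\frac{1}{851} + 2 \left(\frac{291}{182}\right)^{2}\right) = \frac{1}{364} - \left(\frac{1}{851} + 2 \cdot \frac{84681}{33124}\right) = \frac{1}{364} - \left(\frac{1}{851} + \frac{84681}{16562}\right) = \frac{1}{364} - \frac{72080093}{14094262} = - \frac{144082745}{28188524}$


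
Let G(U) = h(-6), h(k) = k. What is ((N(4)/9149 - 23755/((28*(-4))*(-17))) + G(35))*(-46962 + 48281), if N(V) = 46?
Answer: -60629735679/2488528 ≈ -24364.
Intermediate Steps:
G(U) = -6
((N(4)/9149 - 23755/((28*(-4))*(-17))) + G(35))*(-46962 + 48281) = ((46/9149 - 23755/((28*(-4))*(-17))) - 6)*(-46962 + 48281) = ((46*(1/9149) - 23755/((-112*(-17)))) - 6)*1319 = ((46/9149 - 23755/1904) - 6)*1319 = (-31035273/2488528 - 6)*1319 = -45966441/2488528*1319 = -60629735679/2488528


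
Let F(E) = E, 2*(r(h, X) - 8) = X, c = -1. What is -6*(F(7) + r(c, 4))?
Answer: -102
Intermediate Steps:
r(h, X) = 8 + X/2
-6*(F(7) + r(c, 4)) = -6*(7 + (8 + (½)*4)) = -6*(7 + (8 + 2)) = -6*(7 + 10) = -6*17 = -102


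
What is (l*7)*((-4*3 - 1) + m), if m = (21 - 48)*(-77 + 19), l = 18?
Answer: 195678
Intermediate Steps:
m = 1566 (m = -27*(-58) = 1566)
(l*7)*((-4*3 - 1) + m) = (18*7)*((-4*3 - 1) + 1566) = 126*((-12 - 1) + 1566) = 126*(-13 + 1566) = 126*1553 = 195678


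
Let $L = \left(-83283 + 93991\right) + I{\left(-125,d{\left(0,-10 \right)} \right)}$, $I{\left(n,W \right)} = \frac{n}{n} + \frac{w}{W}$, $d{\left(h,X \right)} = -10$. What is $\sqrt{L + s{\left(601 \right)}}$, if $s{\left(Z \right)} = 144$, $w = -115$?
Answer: $\frac{\sqrt{43458}}{2} \approx 104.23$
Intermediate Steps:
$I{\left(n,W \right)} = 1 - \frac{115}{W}$ ($I{\left(n,W \right)} = \frac{n}{n} - \frac{115}{W} = 1 - \frac{115}{W}$)
$L = \frac{21441}{2}$ ($L = \left(-83283 + 93991\right) + \frac{-115 - 10}{-10} = 10708 - - \frac{25}{2} = 10708 + \frac{25}{2} = \frac{21441}{2} \approx 10721.0$)
$\sqrt{L + s{\left(601 \right)}} = \sqrt{\frac{21441}{2} + 144} = \sqrt{\frac{21729}{2}} = \frac{\sqrt{43458}}{2}$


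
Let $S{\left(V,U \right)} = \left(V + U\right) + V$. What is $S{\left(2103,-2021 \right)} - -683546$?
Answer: $685731$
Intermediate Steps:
$S{\left(V,U \right)} = U + 2 V$ ($S{\left(V,U \right)} = \left(U + V\right) + V = U + 2 V$)
$S{\left(2103,-2021 \right)} - -683546 = \left(-2021 + 2 \cdot 2103\right) - -683546 = \left(-2021 + 4206\right) + \left(-1131721 + 1815267\right) = 2185 + 683546 = 685731$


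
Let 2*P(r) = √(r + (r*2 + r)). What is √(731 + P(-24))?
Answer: √(731 + 2*I*√6) ≈ 27.037 + 0.0906*I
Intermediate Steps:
P(r) = √r (P(r) = √(r + (r*2 + r))/2 = √(r + (2*r + r))/2 = √(r + 3*r)/2 = √(4*r)/2 = (2*√r)/2 = √r)
√(731 + P(-24)) = √(731 + √(-24)) = √(731 + 2*I*√6)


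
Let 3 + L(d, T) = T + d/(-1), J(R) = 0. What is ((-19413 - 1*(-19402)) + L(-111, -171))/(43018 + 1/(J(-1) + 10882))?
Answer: -805268/468121877 ≈ -0.0017202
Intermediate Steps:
L(d, T) = -3 + T - d (L(d, T) = -3 + (T + d/(-1)) = -3 + (T + d*(-1)) = -3 + (T - d) = -3 + T - d)
((-19413 - 1*(-19402)) + L(-111, -171))/(43018 + 1/(J(-1) + 10882)) = ((-19413 - 1*(-19402)) + (-3 - 171 - 1*(-111)))/(43018 + 1/(0 + 10882)) = ((-19413 + 19402) + (-3 - 171 + 111))/(43018 + 1/10882) = (-11 - 63)/(43018 + 1/10882) = -74/468121877/10882 = -74*10882/468121877 = -805268/468121877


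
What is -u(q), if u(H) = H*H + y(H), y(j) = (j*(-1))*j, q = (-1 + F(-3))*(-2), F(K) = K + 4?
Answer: 0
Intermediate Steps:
F(K) = 4 + K
q = 0 (q = (-1 + (4 - 3))*(-2) = (-1 + 1)*(-2) = 0*(-2) = 0)
y(j) = -j**2 (y(j) = (-j)*j = -j**2)
u(H) = 0 (u(H) = H*H - H**2 = H**2 - H**2 = 0)
-u(q) = -1*0 = 0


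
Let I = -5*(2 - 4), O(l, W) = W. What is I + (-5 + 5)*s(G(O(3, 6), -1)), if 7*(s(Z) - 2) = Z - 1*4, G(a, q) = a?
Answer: 10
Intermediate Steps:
s(Z) = 10/7 + Z/7 (s(Z) = 2 + (Z - 1*4)/7 = 2 + (Z - 4)/7 = 2 + (-4 + Z)/7 = 2 + (-4/7 + Z/7) = 10/7 + Z/7)
I = 10 (I = -5*(-2) = 10)
I + (-5 + 5)*s(G(O(3, 6), -1)) = 10 + (-5 + 5)*(10/7 + (1/7)*6) = 10 + 0*(10/7 + 6/7) = 10 + 0*(16/7) = 10 + 0 = 10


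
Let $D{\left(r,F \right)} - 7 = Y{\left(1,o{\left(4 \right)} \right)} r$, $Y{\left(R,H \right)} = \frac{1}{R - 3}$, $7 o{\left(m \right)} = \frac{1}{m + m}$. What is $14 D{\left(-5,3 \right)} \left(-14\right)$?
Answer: $-1862$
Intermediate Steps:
$o{\left(m \right)} = \frac{1}{14 m}$ ($o{\left(m \right)} = \frac{1}{7 \left(m + m\right)} = \frac{1}{7 \cdot 2 m} = \frac{\frac{1}{2} \frac{1}{m}}{7} = \frac{1}{14 m}$)
$Y{\left(R,H \right)} = \frac{1}{-3 + R}$
$D{\left(r,F \right)} = 7 - \frac{r}{2}$ ($D{\left(r,F \right)} = 7 + \frac{r}{-3 + 1} = 7 + \frac{r}{-2} = 7 - \frac{r}{2}$)
$14 D{\left(-5,3 \right)} \left(-14\right) = 14 \left(7 - - \frac{5}{2}\right) \left(-14\right) = 14 \left(7 + \frac{5}{2}\right) \left(-14\right) = 14 \cdot \frac{19}{2} \left(-14\right) = 133 \left(-14\right) = -1862$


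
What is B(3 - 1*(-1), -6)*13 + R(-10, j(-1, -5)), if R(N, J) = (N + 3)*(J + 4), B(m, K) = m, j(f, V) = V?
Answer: 59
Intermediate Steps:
R(N, J) = (3 + N)*(4 + J)
B(3 - 1*(-1), -6)*13 + R(-10, j(-1, -5)) = (3 - 1*(-1))*13 + (12 + 3*(-5) + 4*(-10) - 5*(-10)) = (3 + 1)*13 + (12 - 15 - 40 + 50) = 4*13 + 7 = 52 + 7 = 59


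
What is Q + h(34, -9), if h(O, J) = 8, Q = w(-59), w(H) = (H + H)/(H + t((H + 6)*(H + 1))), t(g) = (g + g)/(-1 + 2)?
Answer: 48594/6089 ≈ 7.9806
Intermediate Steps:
t(g) = 2*g (t(g) = (2*g)/1 = (2*g)*1 = 2*g)
w(H) = 2*H/(H + 2*(1 + H)*(6 + H)) (w(H) = (H + H)/(H + 2*((H + 6)*(H + 1))) = (2*H)/(H + 2*((6 + H)*(1 + H))) = (2*H)/(H + 2*((1 + H)*(6 + H))) = (2*H)/(H + 2*(1 + H)*(6 + H)) = 2*H/(H + 2*(1 + H)*(6 + H)))
Q = -118/6089 (Q = 2*(-59)/(12 + 2*(-59)**2 + 15*(-59)) = 2*(-59)/(12 + 2*3481 - 885) = 2*(-59)/(12 + 6962 - 885) = 2*(-59)/6089 = 2*(-59)*(1/6089) = -118/6089 ≈ -0.019379)
Q + h(34, -9) = -118/6089 + 8 = 48594/6089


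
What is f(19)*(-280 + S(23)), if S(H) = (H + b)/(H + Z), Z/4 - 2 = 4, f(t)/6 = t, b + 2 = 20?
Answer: -1495566/47 ≈ -31821.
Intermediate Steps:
b = 18 (b = -2 + 20 = 18)
f(t) = 6*t
Z = 24 (Z = 8 + 4*4 = 8 + 16 = 24)
S(H) = (18 + H)/(24 + H) (S(H) = (H + 18)/(H + 24) = (18 + H)/(24 + H))
f(19)*(-280 + S(23)) = (6*19)*(-280 + (18 + 23)/(24 + 23)) = 114*(-280 + 41/47) = 114*(-13119/47) = -1495566/47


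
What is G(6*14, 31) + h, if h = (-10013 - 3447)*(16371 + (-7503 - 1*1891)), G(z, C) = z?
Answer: -93910336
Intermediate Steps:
h = -93910420 (h = -13460*(16371 + (-7503 - 1891)) = -13460*(16371 - 9394) = -13460*6977 = -93910420)
G(6*14, 31) + h = 6*14 - 93910420 = 84 - 93910420 = -93910336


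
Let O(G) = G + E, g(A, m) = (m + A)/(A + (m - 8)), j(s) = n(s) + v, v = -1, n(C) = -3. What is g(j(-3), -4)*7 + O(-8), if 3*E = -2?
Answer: -31/6 ≈ -5.1667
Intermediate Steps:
E = -⅔ (E = (⅓)*(-2) = -⅔ ≈ -0.66667)
j(s) = -4 (j(s) = -3 - 1 = -4)
g(A, m) = (A + m)/(-8 + A + m) (g(A, m) = (A + m)/(A + (-8 + m)) = (A + m)/(-8 + A + m))
O(G) = -⅔ + G (O(G) = G - ⅔ = -⅔ + G)
g(j(-3), -4)*7 + O(-8) = ((-4 - 4)/(-8 - 4 - 4))*7 + (-⅔ - 8) = (-8/(-16))*7 - 26/3 = -1/16*(-8)*7 - 26/3 = (½)*7 - 26/3 = 7/2 - 26/3 = -31/6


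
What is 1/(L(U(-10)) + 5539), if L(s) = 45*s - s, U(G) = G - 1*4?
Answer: 1/4923 ≈ 0.00020313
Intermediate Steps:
U(G) = -4 + G (U(G) = G - 4 = -4 + G)
L(s) = 44*s
1/(L(U(-10)) + 5539) = 1/(44*(-4 - 10) + 5539) = 1/(44*(-14) + 5539) = 1/(-616 + 5539) = 1/4923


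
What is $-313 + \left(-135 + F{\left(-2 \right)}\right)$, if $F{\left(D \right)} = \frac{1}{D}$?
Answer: $- \frac{897}{2} \approx -448.5$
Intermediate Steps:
$-313 + \left(-135 + F{\left(-2 \right)}\right) = -313 - \left(135 - \frac{1}{-2}\right) = -313 - \frac{271}{2} = - \frac{897}{2}$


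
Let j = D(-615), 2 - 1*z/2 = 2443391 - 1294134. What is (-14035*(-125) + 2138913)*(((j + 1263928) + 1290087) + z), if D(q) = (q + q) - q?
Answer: 992360178320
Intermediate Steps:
z = -2298510 (z = 4 - 2*(2443391 - 1294134) = 4 - 2*1149257 = 4 - 2298514 = -2298510)
D(q) = q (D(q) = 2*q - q = q)
j = -615
(-14035*(-125) + 2138913)*(((j + 1263928) + 1290087) + z) = (-14035*(-125) + 2138913)*(((-615 + 1263928) + 1290087) - 2298510) = (1754375 + 2138913)*((1263313 + 1290087) - 2298510) = 3893288*(2553400 - 2298510) = 3893288*254890 = 992360178320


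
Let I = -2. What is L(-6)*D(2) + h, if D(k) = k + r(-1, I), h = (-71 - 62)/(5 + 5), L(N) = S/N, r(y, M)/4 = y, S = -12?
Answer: -173/10 ≈ -17.300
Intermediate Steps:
r(y, M) = 4*y
L(N) = -12/N
h = -133/10 ≈ -13.300
D(k) = -4 + k (D(k) = k + 4*(-1) = k - 4 = -4 + k)
L(-6)*D(2) + h = (-12/(-6))*(-4 + 2) - 133/10 = -12*(-⅙)*(-2) - 133/10 = 2*(-2) - 133/10 = -4 - 133/10 = -173/10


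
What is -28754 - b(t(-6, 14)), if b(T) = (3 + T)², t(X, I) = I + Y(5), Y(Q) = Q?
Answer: -29238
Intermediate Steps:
t(X, I) = 5 + I (t(X, I) = I + 5 = 5 + I)
-28754 - b(t(-6, 14)) = -28754 - (3 + (5 + 14))² = -28754 - (3 + 19)² = -28754 - 1*22² = -28754 - 1*484 = -28754 - 484 = -29238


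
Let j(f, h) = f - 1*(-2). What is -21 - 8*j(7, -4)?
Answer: -93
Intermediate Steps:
j(f, h) = 2 + f (j(f, h) = f + 2 = 2 + f)
-21 - 8*j(7, -4) = -21 - 8*(2 + 7) = -21 - 8*9 = -21 - 72 = -93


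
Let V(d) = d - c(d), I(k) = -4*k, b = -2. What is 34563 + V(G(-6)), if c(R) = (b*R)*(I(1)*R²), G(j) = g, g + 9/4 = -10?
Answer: 394055/8 ≈ 49257.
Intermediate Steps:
g = -49/4 (g = -9/4 - 10 = -49/4 ≈ -12.250)
G(j) = -49/4
c(R) = 8*R³ (c(R) = (-2*R)*((-4*1)*R²) = (-2*R)*(-4*R²) = 8*R³)
V(d) = d - 8*d³
34563 + V(G(-6)) = 34563 + (-49/4 - 8*(-49/4)³) = 34563 + (-49/4 - 8*(-117649/64)) = 34563 + (-49/4 + 117649/8) = 34563 + 117551/8 = 394055/8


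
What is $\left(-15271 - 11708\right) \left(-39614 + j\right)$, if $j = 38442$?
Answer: $31619388$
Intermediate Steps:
$\left(-15271 - 11708\right) \left(-39614 + j\right) = \left(-15271 - 11708\right) \left(-39614 + 38442\right) = \left(-26979\right) \left(-1172\right) = 31619388$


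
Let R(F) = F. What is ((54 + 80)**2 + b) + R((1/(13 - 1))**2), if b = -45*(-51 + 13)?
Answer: 2831905/144 ≈ 19666.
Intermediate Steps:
b = 1710 (b = -45*(-38) = 1710)
((54 + 80)**2 + b) + R((1/(13 - 1))**2) = ((54 + 80)**2 + 1710) + (1/(13 - 1))**2 = (134**2 + 1710) + (1/12)**2 = (17956 + 1710) + (1/12)**2 = 19666 + 1/144 = 2831905/144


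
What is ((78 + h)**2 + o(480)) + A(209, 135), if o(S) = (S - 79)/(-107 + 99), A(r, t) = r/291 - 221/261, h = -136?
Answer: 671152955/202536 ≈ 3313.7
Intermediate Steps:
A(r, t) = -221/261 + r/291 (A(r, t) = r*(1/291) - 221*1/261 = r/291 - 221/261 = -221/261 + r/291)
o(S) = 79/8 - S/8 (o(S) = (-79 + S)/(-8) = (-79 + S)*(-1/8) = 79/8 - S/8)
((78 + h)**2 + o(480)) + A(209, 135) = ((78 - 136)**2 + (79/8 - 1/8*480)) + (-221/261 + (1/291)*209) = ((-58)**2 + (79/8 - 60)) + (-221/261 + 209/291) = (3364 - 401/8) - 3254/25317 = 26511/8 - 3254/25317 = 671152955/202536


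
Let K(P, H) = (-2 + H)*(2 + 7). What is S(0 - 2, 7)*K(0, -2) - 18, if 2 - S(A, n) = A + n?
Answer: 90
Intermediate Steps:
S(A, n) = 2 - A - n (S(A, n) = 2 - (A + n) = 2 + (-A - n) = 2 - A - n)
K(P, H) = -18 + 9*H (K(P, H) = (-2 + H)*9 = -18 + 9*H)
S(0 - 2, 7)*K(0, -2) - 18 = (2 - (0 - 2) - 1*7)*(-18 + 9*(-2)) - 18 = (2 - 1*(-2) - 7)*(-18 - 18) - 18 = (2 + 2 - 7)*(-36) - 18 = -3*(-36) - 18 = 108 - 18 = 90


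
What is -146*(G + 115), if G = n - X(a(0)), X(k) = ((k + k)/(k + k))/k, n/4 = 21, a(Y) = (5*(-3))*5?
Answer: -2179196/75 ≈ -29056.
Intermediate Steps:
a(Y) = -75 (a(Y) = -15*5 = -75)
n = 84 (n = 4*21 = 84)
X(k) = 1/k (X(k) = ((2*k)/((2*k)))/k = ((2*k)*(1/(2*k)))/k = 1/k)
G = 6301/75 (G = 84 - 1/(-75) = 84 - 1*(-1/75) = 84 + 1/75 = 6301/75 ≈ 84.013)
-146*(G + 115) = -146*(6301/75 + 115) = -146*14926/75 = -2179196/75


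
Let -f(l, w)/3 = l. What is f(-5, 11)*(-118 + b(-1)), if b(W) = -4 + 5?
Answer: -1755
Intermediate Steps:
f(l, w) = -3*l
b(W) = 1
f(-5, 11)*(-118 + b(-1)) = (-3*(-5))*(-118 + 1) = 15*(-117) = -1755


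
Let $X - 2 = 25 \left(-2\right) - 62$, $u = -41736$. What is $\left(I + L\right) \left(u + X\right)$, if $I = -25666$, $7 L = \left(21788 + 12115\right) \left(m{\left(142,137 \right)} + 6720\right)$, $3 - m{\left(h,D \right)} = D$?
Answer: $-1333724655088$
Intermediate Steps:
$m{\left(h,D \right)} = 3 - D$
$L = \frac{223285158}{7}$ ($L = \frac{\left(21788 + 12115\right) \left(\left(3 - 137\right) + 6720\right)}{7} = \frac{33903 \left(\left(3 - 137\right) + 6720\right)}{7} = \frac{33903 \left(-134 + 6720\right)}{7} = \frac{33903 \cdot 6586}{7} = \frac{1}{7} \cdot 223285158 = \frac{223285158}{7} \approx 3.1898 \cdot 10^{7}$)
$X = -110$ ($X = 2 + \left(25 \left(-2\right) - 62\right) = 2 - 112 = -110$)
$\left(I + L\right) \left(u + X\right) = \left(-25666 + \frac{223285158}{7}\right) \left(-41736 - 110\right) = \frac{223105496}{7} \left(-41846\right) = -1333724655088$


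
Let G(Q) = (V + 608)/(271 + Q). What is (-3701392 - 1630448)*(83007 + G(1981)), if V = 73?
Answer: -249173471887200/563 ≈ -4.4258e+11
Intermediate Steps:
G(Q) = 681/(271 + Q) (G(Q) = (73 + 608)/(271 + Q) = 681/(271 + Q))
(-3701392 - 1630448)*(83007 + G(1981)) = (-3701392 - 1630448)*(83007 + 681/(271 + 1981)) = -5331840*(83007 + 681/2252) = -5331840*186932445/2252 = -249173471887200/563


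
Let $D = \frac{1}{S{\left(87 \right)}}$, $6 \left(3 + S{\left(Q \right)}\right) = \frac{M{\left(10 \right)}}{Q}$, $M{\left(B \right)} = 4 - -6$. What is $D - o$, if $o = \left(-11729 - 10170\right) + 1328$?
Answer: $\frac{16003977}{778} \approx 20571.0$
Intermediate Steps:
$M{\left(B \right)} = 10$ ($M{\left(B \right)} = 4 + 6 = 10$)
$S{\left(Q \right)} = -3 + \frac{5}{3 Q}$ ($S{\left(Q \right)} = -3 + \frac{10 \frac{1}{Q}}{6} = -3 + \frac{5}{3 Q}$)
$o = -20571$ ($o = -21899 + 1328 = -20571$)
$D = - \frac{261}{778}$ ($D = \frac{1}{-3 + \frac{5}{3 \cdot 87}} = \frac{1}{-3 + \frac{5}{3} \cdot \frac{1}{87}} = \frac{1}{-3 + \frac{5}{261}} = \frac{1}{- \frac{778}{261}} = - \frac{261}{778} \approx -0.33548$)
$D - o = - \frac{261}{778} - -20571 = - \frac{261}{778} + 20571 = \frac{16003977}{778}$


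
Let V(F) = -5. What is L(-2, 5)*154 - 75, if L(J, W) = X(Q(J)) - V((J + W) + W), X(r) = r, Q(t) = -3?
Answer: 233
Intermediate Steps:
L(J, W) = 2 (L(J, W) = -3 - 1*(-5) = -3 + 5 = 2)
L(-2, 5)*154 - 75 = 2*154 - 75 = 308 - 75 = 233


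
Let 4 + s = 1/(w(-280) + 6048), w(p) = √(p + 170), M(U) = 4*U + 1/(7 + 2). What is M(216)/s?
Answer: 7777*(-√110 + 6048*I)/(9*(-24191*I + 4*√110)) ≈ -216.04 + 1.5487e-5*I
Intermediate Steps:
M(U) = ⅑ + 4*U (M(U) = 4*U + 1/9 = 4*U + ⅑ = ⅑ + 4*U)
w(p) = √(170 + p)
s = -4 + 1/(6048 + I*√110) (s = -4 + 1/(√(170 - 280) + 6048) = -4 + 1/(√(-110) + 6048) = -4 + 1/(I*√110 + 6048) = -4 + 1/(6048 + I*√110) ≈ -3.9998 - 2.8673e-7*I)
M(216)/s = (⅑ + 4*216)/(((-4*√110 + 24191*I)/(√110 - 6048*I))) = (⅑ + 864)*((√110 - 6048*I)/(-4*√110 + 24191*I)) = 7777*((√110 - 6048*I)/(-4*√110 + 24191*I))/9 = 7777*(√110 - 6048*I)/(9*(-4*√110 + 24191*I))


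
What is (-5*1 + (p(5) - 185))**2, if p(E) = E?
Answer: 34225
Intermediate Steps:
(-5*1 + (p(5) - 185))**2 = (-5*1 + (5 - 185))**2 = (-5 - 180)**2 = (-185)**2 = 34225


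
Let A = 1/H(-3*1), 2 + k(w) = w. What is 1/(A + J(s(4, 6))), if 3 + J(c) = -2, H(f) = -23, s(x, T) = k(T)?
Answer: -23/116 ≈ -0.19828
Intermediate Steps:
k(w) = -2 + w
s(x, T) = -2 + T
J(c) = -5 (J(c) = -3 - 2 = -5)
A = -1/23 (A = 1/(-23) = -1/23 ≈ -0.043478)
1/(A + J(s(4, 6))) = 1/(-1/23 - 5) = 1/(-116/23) = -23/116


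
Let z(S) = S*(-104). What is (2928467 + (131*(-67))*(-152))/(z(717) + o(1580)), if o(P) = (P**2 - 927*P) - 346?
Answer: 3359/754 ≈ 4.4549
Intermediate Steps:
o(P) = -346 + P**2 - 927*P
z(S) = -104*S
(2928467 + (131*(-67))*(-152))/(z(717) + o(1580)) = (2928467 + (131*(-67))*(-152))/(-104*717 + (-346 + 1580**2 - 927*1580)) = (2928467 - 8777*(-152))/(-74568 + (-346 + 2496400 - 1464660)) = (2928467 + 1334104)/(-74568 + 1031394) = 4262571/956826 = 4262571*(1/956826) = 3359/754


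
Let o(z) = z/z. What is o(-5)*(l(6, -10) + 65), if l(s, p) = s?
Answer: 71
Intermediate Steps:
o(z) = 1
o(-5)*(l(6, -10) + 65) = 1*(6 + 65) = 1*71 = 71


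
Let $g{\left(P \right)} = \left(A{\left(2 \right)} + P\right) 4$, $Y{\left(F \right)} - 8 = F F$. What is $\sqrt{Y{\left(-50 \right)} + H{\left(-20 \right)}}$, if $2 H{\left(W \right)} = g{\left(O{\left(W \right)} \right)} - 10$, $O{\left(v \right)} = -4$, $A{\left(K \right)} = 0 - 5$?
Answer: $\sqrt{2485} \approx 49.85$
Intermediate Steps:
$A{\left(K \right)} = -5$
$Y{\left(F \right)} = 8 + F^{2}$ ($Y{\left(F \right)} = 8 + F F = 8 + F^{2}$)
$g{\left(P \right)} = -20 + 4 P$ ($g{\left(P \right)} = \left(-5 + P\right) 4 = -20 + 4 P$)
$H{\left(W \right)} = -23$ ($H{\left(W \right)} = \frac{\left(-20 + 4 \left(-4\right)\right) - 10}{2} = \frac{\left(-20 - 16\right) - 10}{2} = \frac{-36 - 10}{2} = \frac{1}{2} \left(-46\right) = -23$)
$\sqrt{Y{\left(-50 \right)} + H{\left(-20 \right)}} = \sqrt{\left(8 + \left(-50\right)^{2}\right) - 23} = \sqrt{\left(8 + 2500\right) - 23} = \sqrt{2508 - 23} = \sqrt{2485}$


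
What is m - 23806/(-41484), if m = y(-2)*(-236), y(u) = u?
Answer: 9802127/20742 ≈ 472.57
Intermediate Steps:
m = 472 (m = -2*(-236) = 472)
m - 23806/(-41484) = 472 - 23806/(-41484) = 472 - 23806*(-1/41484) = 472 + 11903/20742 = 9802127/20742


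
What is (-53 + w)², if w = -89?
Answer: 20164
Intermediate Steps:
(-53 + w)² = (-53 - 89)² = (-142)² = 20164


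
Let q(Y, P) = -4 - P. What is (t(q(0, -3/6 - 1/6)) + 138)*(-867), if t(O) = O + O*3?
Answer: -108086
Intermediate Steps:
t(O) = 4*O (t(O) = O + 3*O = 4*O)
(t(q(0, -3/6 - 1/6)) + 138)*(-867) = (4*(-4 - (-3/6 - 1/6)) + 138)*(-867) = (4*(-4 - (-3*⅙ - 1*⅙)) + 138)*(-867) = (4*(-4 - (-½ - ⅙)) + 138)*(-867) = (4*(-4 - 1*(-⅔)) + 138)*(-867) = (4*(-4 + ⅔) + 138)*(-867) = (4*(-10/3) + 138)*(-867) = (-40/3 + 138)*(-867) = (374/3)*(-867) = -108086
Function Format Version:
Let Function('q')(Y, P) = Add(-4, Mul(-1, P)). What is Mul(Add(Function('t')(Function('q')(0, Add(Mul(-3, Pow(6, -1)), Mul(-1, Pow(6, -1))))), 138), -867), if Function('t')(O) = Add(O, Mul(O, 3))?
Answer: -108086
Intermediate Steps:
Function('t')(O) = Mul(4, O) (Function('t')(O) = Add(O, Mul(3, O)) = Mul(4, O))
Mul(Add(Function('t')(Function('q')(0, Add(Mul(-3, Pow(6, -1)), Mul(-1, Pow(6, -1))))), 138), -867) = Mul(Add(Mul(4, Add(-4, Mul(-1, Add(Mul(-3, Pow(6, -1)), Mul(-1, Pow(6, -1)))))), 138), -867) = Mul(Add(Mul(4, Add(-4, Mul(-1, Add(Mul(-3, Rational(1, 6)), Mul(-1, Rational(1, 6)))))), 138), -867) = Mul(Add(Mul(4, Add(-4, Mul(-1, Add(Rational(-1, 2), Rational(-1, 6))))), 138), -867) = Mul(Add(Mul(4, Add(-4, Mul(-1, Rational(-2, 3)))), 138), -867) = Mul(Add(Mul(4, Add(-4, Rational(2, 3))), 138), -867) = Mul(Add(Mul(4, Rational(-10, 3)), 138), -867) = Mul(Add(Rational(-40, 3), 138), -867) = Mul(Rational(374, 3), -867) = -108086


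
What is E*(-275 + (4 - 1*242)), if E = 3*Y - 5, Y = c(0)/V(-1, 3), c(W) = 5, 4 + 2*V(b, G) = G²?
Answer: -513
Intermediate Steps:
V(b, G) = -2 + G²/2
Y = 2 (Y = 5/(-2 + (½)*3²) = 5/(-2 + (½)*9) = 5/(-2 + 9/2) = 5/(5/2) = 5*(⅖) = 2)
E = 1 (E = 3*2 - 5 = 6 - 5 = 1)
E*(-275 + (4 - 1*242)) = 1*(-275 + (4 - 1*242)) = 1*(-275 + (4 - 242)) = 1*(-275 - 238) = 1*(-513) = -513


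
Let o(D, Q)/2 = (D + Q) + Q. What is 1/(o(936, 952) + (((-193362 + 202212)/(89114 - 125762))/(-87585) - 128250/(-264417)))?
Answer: 9430329711204/53568846772128725 ≈ 0.00017604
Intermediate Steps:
o(D, Q) = 2*D + 4*Q (o(D, Q) = 2*((D + Q) + Q) = 2*(D + 2*Q) = 2*D + 4*Q)
1/(o(936, 952) + (((-193362 + 202212)/(89114 - 125762))/(-87585) - 128250/(-264417))) = 1/((2*936 + 4*952) + (((-193362 + 202212)/(89114 - 125762))/(-87585) - 128250/(-264417))) = 1/((1872 + 3808) + ((8850/(-36648))*(-1/87585) - 128250*(-1/264417))) = 1/(5680 + ((8850*(-1/36648))*(-1/87585) + 42750/88139)) = 1/(5680 + (-1475/6108*(-1/87585) + 42750/88139)) = 1/(5680 + (295/106993836 + 42750/88139)) = 1/(5680 + 4574012490005/9430329711204) = 1/(53568846772128725/9430329711204) = 9430329711204/53568846772128725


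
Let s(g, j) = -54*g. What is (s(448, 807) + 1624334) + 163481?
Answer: 1763623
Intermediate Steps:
(s(448, 807) + 1624334) + 163481 = (-54*448 + 1624334) + 163481 = (-24192 + 1624334) + 163481 = 1600142 + 163481 = 1763623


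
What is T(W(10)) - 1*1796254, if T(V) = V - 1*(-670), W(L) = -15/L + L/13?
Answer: -46685203/26 ≈ -1.7956e+6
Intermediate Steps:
W(L) = -15/L + L/13 (W(L) = -15/L + L*(1/13) = -15/L + L/13)
T(V) = 670 + V (T(V) = V + 670 = 670 + V)
T(W(10)) - 1*1796254 = (670 + (-15/10 + (1/13)*10)) - 1*1796254 = (670 + (-15*1/10 + 10/13)) - 1796254 = (670 + (-3/2 + 10/13)) - 1796254 = (670 - 19/26) - 1796254 = 17401/26 - 1796254 = -46685203/26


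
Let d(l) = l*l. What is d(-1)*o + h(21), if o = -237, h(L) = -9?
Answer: -246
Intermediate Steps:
d(l) = l²
d(-1)*o + h(21) = (-1)²*(-237) - 9 = 1*(-237) - 9 = -237 - 9 = -246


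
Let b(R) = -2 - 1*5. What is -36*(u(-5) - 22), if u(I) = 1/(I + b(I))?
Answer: 795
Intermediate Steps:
b(R) = -7 (b(R) = -2 - 5 = -7)
u(I) = 1/(-7 + I) (u(I) = 1/(I - 7) = 1/(-7 + I))
-36*(u(-5) - 22) = -36*(1/(-7 - 5) - 22) = -36*(1/(-12) - 22) = -36*(-1/12 - 22) = -36*(-265/12) = 795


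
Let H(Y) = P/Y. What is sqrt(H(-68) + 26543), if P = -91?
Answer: sqrt(30685255)/34 ≈ 162.92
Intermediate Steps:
H(Y) = -91/Y
sqrt(H(-68) + 26543) = sqrt(-91/(-68) + 26543) = sqrt(-91*(-1/68) + 26543) = sqrt(91/68 + 26543) = sqrt(1805015/68) = sqrt(30685255)/34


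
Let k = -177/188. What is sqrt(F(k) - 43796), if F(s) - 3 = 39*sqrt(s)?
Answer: sqrt(-386954948 + 3666*I*sqrt(8319))/94 ≈ 0.090415 + 209.27*I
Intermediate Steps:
k = -177/188 (k = -177*1/188 = -177/188 ≈ -0.94149)
F(s) = 3 + 39*sqrt(s)
sqrt(F(k) - 43796) = sqrt((3 + 39*sqrt(-177/188)) - 43796) = sqrt((3 + 39*(I*sqrt(8319)/94)) - 43796) = sqrt((3 + 39*I*sqrt(8319)/94) - 43796) = sqrt(-43793 + 39*I*sqrt(8319)/94)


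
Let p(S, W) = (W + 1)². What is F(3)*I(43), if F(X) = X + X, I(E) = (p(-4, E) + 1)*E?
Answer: 499746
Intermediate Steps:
p(S, W) = (1 + W)²
I(E) = E*(1 + (1 + E)²) (I(E) = ((1 + E)² + 1)*E = (1 + (1 + E)²)*E = E*(1 + (1 + E)²))
F(X) = 2*X
F(3)*I(43) = (2*3)*(43*(1 + (1 + 43)²)) = 6*(43*(1 + 44²)) = 6*(43*(1 + 1936)) = 6*(43*1937) = 6*83291 = 499746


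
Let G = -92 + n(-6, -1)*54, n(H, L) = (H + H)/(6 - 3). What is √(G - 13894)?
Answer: 3*I*√1578 ≈ 119.17*I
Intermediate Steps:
n(H, L) = 2*H/3 (n(H, L) = (2*H)/3 = (2*H)*(⅓) = 2*H/3)
G = -308 (G = -92 + ((⅔)*(-6))*54 = -92 - 4*54 = -92 - 216 = -308)
√(G - 13894) = √(-308 - 13894) = √(-14202) = 3*I*√1578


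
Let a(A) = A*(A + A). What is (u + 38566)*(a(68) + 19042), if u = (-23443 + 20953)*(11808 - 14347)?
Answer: 179943524040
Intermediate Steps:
a(A) = 2*A² (a(A) = A*(2*A) = 2*A²)
u = 6322110 (u = -2490*(-2539) = 6322110)
(u + 38566)*(a(68) + 19042) = (6322110 + 38566)*(2*68² + 19042) = 6360676*(2*4624 + 19042) = 6360676*(9248 + 19042) = 6360676*28290 = 179943524040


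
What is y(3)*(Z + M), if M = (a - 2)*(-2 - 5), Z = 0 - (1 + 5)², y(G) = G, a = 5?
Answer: -171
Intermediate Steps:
Z = -36 (Z = 0 - 1*6² = 0 - 1*36 = 0 - 36 = -36)
M = -21 (M = (5 - 2)*(-2 - 5) = 3*(-7) = -21)
y(3)*(Z + M) = 3*(-36 - 21) = 3*(-57) = -171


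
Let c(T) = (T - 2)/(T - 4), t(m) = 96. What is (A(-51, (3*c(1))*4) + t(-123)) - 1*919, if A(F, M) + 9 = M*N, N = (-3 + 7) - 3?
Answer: -828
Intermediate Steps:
N = 1 (N = 4 - 3 = 1)
c(T) = (-2 + T)/(-4 + T)
A(F, M) = -9 + M (A(F, M) = -9 + M*1 = -9 + M)
(A(-51, (3*c(1))*4) + t(-123)) - 1*919 = ((-9 + (3*((-2 + 1)/(-4 + 1)))*4) + 96) - 1*919 = ((-9 + (3*(-1/(-3)))*4) + 96) - 919 = ((-9 + (3*(-⅓*(-1)))*4) + 96) - 919 = ((-9 + (3*(⅓))*4) + 96) - 919 = ((-9 + 1*4) + 96) - 919 = ((-9 + 4) + 96) - 919 = (-5 + 96) - 919 = 91 - 919 = -828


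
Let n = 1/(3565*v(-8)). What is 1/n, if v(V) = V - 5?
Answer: -46345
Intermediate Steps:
v(V) = -5 + V
n = -1/46345 (n = 1/(3565*(-5 - 8)) = 1/(3565*(-13)) = 1/(-46345) = -1/46345 ≈ -2.1577e-5)
1/n = 1/(-1/46345) = -46345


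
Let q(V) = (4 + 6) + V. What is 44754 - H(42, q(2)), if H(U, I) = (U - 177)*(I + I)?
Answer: 47994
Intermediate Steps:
q(V) = 10 + V
H(U, I) = 2*I*(-177 + U) (H(U, I) = (-177 + U)*(2*I) = 2*I*(-177 + U))
44754 - H(42, q(2)) = 44754 - 2*(10 + 2)*(-177 + 42) = 44754 - 2*12*(-135) = 44754 - 1*(-3240) = 44754 + 3240 = 47994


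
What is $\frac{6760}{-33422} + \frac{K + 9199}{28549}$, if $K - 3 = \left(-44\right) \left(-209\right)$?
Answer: $\frac{210953358}{477082339} \approx 0.44217$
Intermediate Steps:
$K = 9199$ ($K = 3 - -9196 = 3 + 9196 = 9199$)
$\frac{6760}{-33422} + \frac{K + 9199}{28549} = \frac{6760}{-33422} + \frac{9199 + 9199}{28549} = 6760 \left(- \frac{1}{33422}\right) + 18398 \cdot \frac{1}{28549} = - \frac{3380}{16711} + \frac{18398}{28549} = \frac{210953358}{477082339}$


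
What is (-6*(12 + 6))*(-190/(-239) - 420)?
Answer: 10820520/239 ≈ 45274.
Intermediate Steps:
(-6*(12 + 6))*(-190/(-239) - 420) = (-6*18)*(-190*(-1/239) - 420) = -108*(190/239 - 420) = -108*(-100190/239) = 10820520/239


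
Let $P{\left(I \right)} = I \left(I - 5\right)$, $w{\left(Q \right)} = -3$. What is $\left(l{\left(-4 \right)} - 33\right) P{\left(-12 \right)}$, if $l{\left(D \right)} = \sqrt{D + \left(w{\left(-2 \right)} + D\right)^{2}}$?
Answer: $-6732 + 612 \sqrt{5} \approx -5363.5$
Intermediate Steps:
$P{\left(I \right)} = I \left(-5 + I\right)$
$l{\left(D \right)} = \sqrt{D + \left(-3 + D\right)^{2}}$
$\left(l{\left(-4 \right)} - 33\right) P{\left(-12 \right)} = \left(\sqrt{-4 + \left(-3 - 4\right)^{2}} - 33\right) \left(- 12 \left(-5 - 12\right)\right) = \left(\sqrt{-4 + \left(-7\right)^{2}} - 33\right) \left(\left(-12\right) \left(-17\right)\right) = \left(\sqrt{-4 + 49} - 33\right) 204 = \left(\sqrt{45} - 33\right) 204 = \left(3 \sqrt{5} - 33\right) 204 = \left(-33 + 3 \sqrt{5}\right) 204 = -6732 + 612 \sqrt{5}$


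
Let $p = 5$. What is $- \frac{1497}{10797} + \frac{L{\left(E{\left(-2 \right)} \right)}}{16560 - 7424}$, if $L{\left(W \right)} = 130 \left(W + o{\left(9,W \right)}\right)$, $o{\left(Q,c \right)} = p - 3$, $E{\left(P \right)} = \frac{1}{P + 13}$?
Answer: $- \frac{19693247}{180842552} \approx -0.1089$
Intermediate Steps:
$E{\left(P \right)} = \frac{1}{13 + P}$
$o{\left(Q,c \right)} = 2$ ($o{\left(Q,c \right)} = 5 - 3 = 2$)
$L{\left(W \right)} = 260 + 130 W$ ($L{\left(W \right)} = 130 \left(W + 2\right) = 130 \left(2 + W\right) = 260 + 130 W$)
$- \frac{1497}{10797} + \frac{L{\left(E{\left(-2 \right)} \right)}}{16560 - 7424} = - \frac{1497}{10797} + \frac{260 + \frac{130}{13 - 2}}{16560 - 7424} = \left(-1497\right) \frac{1}{10797} + \frac{260 + \frac{130}{11}}{16560 - 7424} = - \frac{499}{3599} + \frac{260 + 130 \cdot \frac{1}{11}}{9136} = - \frac{499}{3599} + \left(260 + \frac{130}{11}\right) \frac{1}{9136} = - \frac{499}{3599} + \frac{2990}{11} \cdot \frac{1}{9136} = - \frac{499}{3599} + \frac{1495}{50248} = - \frac{19693247}{180842552}$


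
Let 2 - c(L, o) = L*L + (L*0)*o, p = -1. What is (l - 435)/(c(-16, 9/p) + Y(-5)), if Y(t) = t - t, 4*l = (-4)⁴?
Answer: 371/254 ≈ 1.4606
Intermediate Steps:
l = 64 (l = (¼)*(-4)⁴ = (¼)*256 = 64)
c(L, o) = 2 - L² (c(L, o) = 2 - (L*L + (L*0)*o) = 2 - (L² + 0*o) = 2 - (L² + 0) = 2 - L²)
Y(t) = 0
(l - 435)/(c(-16, 9/p) + Y(-5)) = (64 - 435)/((2 - 1*(-16)²) + 0) = -371/((2 - 1*256) + 0) = -371/((2 - 256) + 0) = -371/(-254 + 0) = -371/(-254) = -371*(-1/254) = 371/254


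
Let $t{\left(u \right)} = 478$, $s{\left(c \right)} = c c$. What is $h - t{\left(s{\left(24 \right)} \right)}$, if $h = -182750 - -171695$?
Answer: $-11533$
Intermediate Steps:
$s{\left(c \right)} = c^{2}$
$h = -11055$ ($h = -182750 + 171695 = -11055$)
$h - t{\left(s{\left(24 \right)} \right)} = -11055 - 478 = -11533$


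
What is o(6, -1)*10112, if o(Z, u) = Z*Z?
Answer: 364032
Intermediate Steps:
o(Z, u) = Z²
o(6, -1)*10112 = 6²*10112 = 36*10112 = 364032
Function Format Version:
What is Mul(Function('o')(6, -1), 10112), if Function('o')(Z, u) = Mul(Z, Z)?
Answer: 364032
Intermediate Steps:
Function('o')(Z, u) = Pow(Z, 2)
Mul(Function('o')(6, -1), 10112) = Mul(Pow(6, 2), 10112) = Mul(36, 10112) = 364032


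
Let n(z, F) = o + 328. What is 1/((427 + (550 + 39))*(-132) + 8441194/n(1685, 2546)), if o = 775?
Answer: -1103/139484342 ≈ -7.9077e-6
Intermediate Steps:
n(z, F) = 1103 (n(z, F) = 775 + 328 = 1103)
1/((427 + (550 + 39))*(-132) + 8441194/n(1685, 2546)) = 1/((427 + (550 + 39))*(-132) + 8441194/1103) = 1/((427 + 589)*(-132) + 8441194*(1/1103)) = 1/(1016*(-132) + 8441194/1103) = 1/(-134112 + 8441194/1103) = 1/(-139484342/1103) = -1103/139484342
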